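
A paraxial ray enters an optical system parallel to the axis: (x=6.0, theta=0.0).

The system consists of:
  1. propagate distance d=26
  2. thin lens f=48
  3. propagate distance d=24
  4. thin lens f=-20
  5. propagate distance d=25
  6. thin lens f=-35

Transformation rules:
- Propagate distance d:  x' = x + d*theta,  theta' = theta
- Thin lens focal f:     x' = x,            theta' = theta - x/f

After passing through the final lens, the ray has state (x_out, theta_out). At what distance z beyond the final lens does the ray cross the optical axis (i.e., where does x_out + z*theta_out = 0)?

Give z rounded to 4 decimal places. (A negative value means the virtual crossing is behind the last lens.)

Answer: -28.1944

Derivation:
Initial: x=6.0000 theta=0.0000
After 1 (propagate distance d=26): x=6.0000 theta=0.0000
After 2 (thin lens f=48): x=6.0000 theta=-0.1250
After 3 (propagate distance d=24): x=3.0000 theta=-0.1250
After 4 (thin lens f=-20): x=3.0000 theta=0.0250
After 5 (propagate distance d=25): x=3.6250 theta=0.0250
After 6 (thin lens f=-35): x=3.6250 theta=9/70 (≈0.1286)
z_focus = -x_out/theta_out = -(3.6250)/(9/70) = -1015/36 ≈ -28.1944
Rounded to 4 decimal places: z = -28.1944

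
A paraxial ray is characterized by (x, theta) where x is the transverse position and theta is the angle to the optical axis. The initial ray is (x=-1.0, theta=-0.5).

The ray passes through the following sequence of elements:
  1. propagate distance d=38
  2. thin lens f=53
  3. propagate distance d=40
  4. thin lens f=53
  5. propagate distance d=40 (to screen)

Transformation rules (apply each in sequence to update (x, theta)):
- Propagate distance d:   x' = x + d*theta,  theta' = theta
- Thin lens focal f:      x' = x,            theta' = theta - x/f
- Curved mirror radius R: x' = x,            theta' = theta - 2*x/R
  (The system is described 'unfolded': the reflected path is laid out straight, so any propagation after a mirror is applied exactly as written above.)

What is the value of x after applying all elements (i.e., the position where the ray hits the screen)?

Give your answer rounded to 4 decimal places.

Initial: x=-1.0000 theta=-0.5000
After 1 (propagate distance d=38): x=-20.0000 theta=-0.5000
After 2 (thin lens f=53): x=-20.0000 theta=-13/106 (≈-0.1226)
After 3 (propagate distance d=40): x=-1320/53 (≈-24.9057) theta=-13/106 (≈-0.1226)
After 4 (thin lens f=53): x=-1320/53 (≈-24.9057) theta=1951/5618 (≈0.3473)
After 5 (propagate distance d=40 (to screen)): x=-30940/2809 (≈-11.0146) theta=1951/5618 (≈0.3473)
Rounded to 4 decimal places: x = -11.0146

Answer: -11.0146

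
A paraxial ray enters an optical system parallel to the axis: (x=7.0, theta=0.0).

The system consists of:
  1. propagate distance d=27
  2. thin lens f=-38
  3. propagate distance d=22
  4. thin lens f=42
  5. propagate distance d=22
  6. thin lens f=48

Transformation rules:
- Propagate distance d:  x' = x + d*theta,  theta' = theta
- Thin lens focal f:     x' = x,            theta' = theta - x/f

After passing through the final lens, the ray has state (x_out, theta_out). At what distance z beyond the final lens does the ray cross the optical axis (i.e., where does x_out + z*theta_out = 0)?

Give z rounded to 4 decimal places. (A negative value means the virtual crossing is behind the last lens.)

Initial: x=7.0000 theta=0.0000
After 1 (propagate distance d=27): x=7.0000 theta=0.0000
After 2 (thin lens f=-38): x=7.0000 theta=7/38 (≈0.1842)
After 3 (propagate distance d=22): x=210/19 (≈11.0526) theta=7/38 (≈0.1842)
After 4 (thin lens f=42): x=210/19 (≈11.0526) theta=-3/38 (≈-0.0789)
After 5 (propagate distance d=22): x=177/19 (≈9.3158) theta=-3/38 (≈-0.0789)
After 6 (thin lens f=48): x=177/19 (≈9.3158) theta=-83/304 (≈-0.2730)
z_focus = -x_out/theta_out = -(177/19)/(-83/304) = 2832/83 ≈ 34.1205
Rounded to 4 decimal places: z = 34.1205

Answer: 34.1205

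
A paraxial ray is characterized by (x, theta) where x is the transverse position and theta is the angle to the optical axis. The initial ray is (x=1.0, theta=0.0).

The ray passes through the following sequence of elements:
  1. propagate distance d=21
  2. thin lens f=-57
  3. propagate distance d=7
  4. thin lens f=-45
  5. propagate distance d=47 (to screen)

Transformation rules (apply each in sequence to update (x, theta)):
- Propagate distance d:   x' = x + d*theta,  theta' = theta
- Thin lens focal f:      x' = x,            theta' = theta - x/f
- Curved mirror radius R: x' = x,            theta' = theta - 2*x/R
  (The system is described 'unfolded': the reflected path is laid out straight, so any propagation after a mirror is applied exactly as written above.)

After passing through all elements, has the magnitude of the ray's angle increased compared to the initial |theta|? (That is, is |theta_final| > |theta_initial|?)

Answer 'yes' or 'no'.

Answer: yes

Derivation:
Initial: x=1.0000 theta=0.0000
After 1 (propagate distance d=21): x=1.0000 theta=0.0000
After 2 (thin lens f=-57): x=1.0000 theta=1/57 (≈0.0175)
After 3 (propagate distance d=7): x=64/57 (≈1.1228) theta=1/57 (≈0.0175)
After 4 (thin lens f=-45): x=64/57 (≈1.1228) theta=109/2565 (≈0.0425)
After 5 (propagate distance d=47 (to screen)): x=8003/2565 (≈3.1201) theta=109/2565 (≈0.0425)
|theta_initial|=0.0000 |theta_final|=109/2565 (≈0.0425) -> increased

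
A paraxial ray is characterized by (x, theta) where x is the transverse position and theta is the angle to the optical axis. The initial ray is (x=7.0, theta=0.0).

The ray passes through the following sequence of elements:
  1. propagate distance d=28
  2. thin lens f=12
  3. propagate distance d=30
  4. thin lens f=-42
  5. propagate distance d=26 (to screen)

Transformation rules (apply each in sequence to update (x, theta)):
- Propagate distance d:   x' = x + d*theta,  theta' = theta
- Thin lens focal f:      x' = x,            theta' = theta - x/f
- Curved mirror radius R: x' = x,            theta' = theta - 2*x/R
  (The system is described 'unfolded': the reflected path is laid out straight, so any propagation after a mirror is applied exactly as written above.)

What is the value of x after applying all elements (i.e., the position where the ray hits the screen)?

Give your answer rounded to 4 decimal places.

Answer: -32.1667

Derivation:
Initial: x=7.0000 theta=0.0000
After 1 (propagate distance d=28): x=7.0000 theta=0.0000
After 2 (thin lens f=12): x=7.0000 theta=-7/12 (≈-0.5833)
After 3 (propagate distance d=30): x=-10.5000 theta=-7/12 (≈-0.5833)
After 4 (thin lens f=-42): x=-10.5000 theta=-5/6 (≈-0.8333)
After 5 (propagate distance d=26 (to screen)): x=-193/6 (≈-32.1667) theta=-5/6 (≈-0.8333)
Rounded to 4 decimal places: x = -32.1667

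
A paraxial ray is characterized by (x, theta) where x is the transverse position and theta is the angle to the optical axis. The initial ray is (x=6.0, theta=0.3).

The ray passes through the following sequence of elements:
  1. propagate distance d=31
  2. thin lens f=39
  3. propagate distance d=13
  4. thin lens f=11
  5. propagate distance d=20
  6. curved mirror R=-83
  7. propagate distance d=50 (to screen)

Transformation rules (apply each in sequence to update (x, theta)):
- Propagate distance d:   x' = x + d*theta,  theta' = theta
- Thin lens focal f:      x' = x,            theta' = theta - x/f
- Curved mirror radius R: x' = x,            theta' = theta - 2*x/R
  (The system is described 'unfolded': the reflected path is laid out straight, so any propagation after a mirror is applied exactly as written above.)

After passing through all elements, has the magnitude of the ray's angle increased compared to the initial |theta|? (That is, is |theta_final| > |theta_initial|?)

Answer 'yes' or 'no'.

Answer: yes

Derivation:
Initial: x=6.0000 theta=0.3000
After 1 (propagate distance d=31): x=15.3000 theta=0.3000
After 2 (thin lens f=39): x=15.3000 theta=-6/65 (≈-0.0923)
After 3 (propagate distance d=13): x=14.1000 theta=-6/65 (≈-0.0923)
After 4 (thin lens f=11): x=14.1000 theta=-393/286 (≈-1.3741)
After 5 (propagate distance d=20): x=-19137/1430 (≈-13.3825) theta=-393/286 (≈-1.3741)
After 6 (curved mirror R=-83): x=-19137/1430 (≈-13.3825) theta=-201369/118690 (≈-1.6966)
After 7 (propagate distance d=50 (to screen)): x=-1059711/10790 (≈-98.2123) theta=-201369/118690 (≈-1.6966)
|theta_initial|=0.3000 |theta_final|=201369/118690 (≈1.6966) -> increased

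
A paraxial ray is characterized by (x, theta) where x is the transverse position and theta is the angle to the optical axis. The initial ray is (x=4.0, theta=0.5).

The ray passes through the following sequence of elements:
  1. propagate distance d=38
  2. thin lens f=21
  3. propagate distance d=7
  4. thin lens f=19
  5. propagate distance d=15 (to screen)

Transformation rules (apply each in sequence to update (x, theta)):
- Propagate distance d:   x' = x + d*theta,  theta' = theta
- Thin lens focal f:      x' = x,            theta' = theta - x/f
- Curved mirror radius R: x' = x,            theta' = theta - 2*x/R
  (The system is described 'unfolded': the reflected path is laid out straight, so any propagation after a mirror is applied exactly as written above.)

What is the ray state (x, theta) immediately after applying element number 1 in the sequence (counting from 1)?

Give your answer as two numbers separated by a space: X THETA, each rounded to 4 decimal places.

Initial: x=4.0000 theta=0.5000
After 1 (propagate distance d=38): x=23.0000 theta=0.5000
Rounded to 4 decimal places: x = 23.0000, theta = 0.5000

Answer: 23.0000 0.5000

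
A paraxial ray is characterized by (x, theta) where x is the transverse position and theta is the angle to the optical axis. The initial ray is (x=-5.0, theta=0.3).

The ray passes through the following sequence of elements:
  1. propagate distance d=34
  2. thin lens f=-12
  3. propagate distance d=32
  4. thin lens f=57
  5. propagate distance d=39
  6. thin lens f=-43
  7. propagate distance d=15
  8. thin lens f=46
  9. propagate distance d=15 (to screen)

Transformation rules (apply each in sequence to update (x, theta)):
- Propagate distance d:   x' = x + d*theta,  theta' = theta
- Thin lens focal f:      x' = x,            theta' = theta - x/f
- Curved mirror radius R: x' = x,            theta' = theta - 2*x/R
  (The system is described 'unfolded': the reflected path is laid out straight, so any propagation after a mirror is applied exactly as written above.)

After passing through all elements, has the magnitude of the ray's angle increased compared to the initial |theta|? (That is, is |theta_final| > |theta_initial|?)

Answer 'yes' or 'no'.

Answer: no

Derivation:
Initial: x=-5.0000 theta=0.3000
After 1 (propagate distance d=34): x=5.2000 theta=0.3000
After 2 (thin lens f=-12): x=5.2000 theta=11/15 (≈0.7333)
After 3 (propagate distance d=32): x=86/3 (≈28.6667) theta=11/15 (≈0.7333)
After 4 (thin lens f=57): x=86/3 (≈28.6667) theta=197/855 (≈0.2304)
After 5 (propagate distance d=39): x=3577/95 (≈37.6526) theta=197/855 (≈0.2304)
After 6 (thin lens f=-43): x=3577/95 (≈37.6526) theta=40664/36765 (≈1.1061)
After 7 (propagate distance d=15): x=34987/645 (≈54.2434) theta=40664/36765 (≈1.1061)
After 8 (thin lens f=46): x=34987/645 (≈54.2434) theta=-24743/338238 (≈-0.0732)
After 9 (propagate distance d=15 (to screen)): x=29960063/563730 (≈53.1461) theta=-24743/338238 (≈-0.0732)
|theta_initial|=0.3000 |theta_final|=24743/338238 (≈0.0732) -> not increased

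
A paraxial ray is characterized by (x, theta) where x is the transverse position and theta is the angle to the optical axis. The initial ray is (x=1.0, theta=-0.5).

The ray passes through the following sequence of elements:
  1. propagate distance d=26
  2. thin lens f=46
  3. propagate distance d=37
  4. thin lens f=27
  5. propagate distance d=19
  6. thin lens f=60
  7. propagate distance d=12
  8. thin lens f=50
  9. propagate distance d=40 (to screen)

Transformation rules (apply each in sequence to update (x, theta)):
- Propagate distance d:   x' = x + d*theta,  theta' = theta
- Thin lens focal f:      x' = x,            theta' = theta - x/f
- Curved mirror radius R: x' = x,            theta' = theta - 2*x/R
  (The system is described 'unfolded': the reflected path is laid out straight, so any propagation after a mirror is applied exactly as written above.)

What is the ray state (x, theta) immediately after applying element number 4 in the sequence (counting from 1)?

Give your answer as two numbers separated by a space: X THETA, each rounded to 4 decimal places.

Initial: x=1.0000 theta=-0.5000
After 1 (propagate distance d=26): x=-12.0000 theta=-0.5000
After 2 (thin lens f=46): x=-12.0000 theta=-11/46 (≈-0.2391)
After 3 (propagate distance d=37): x=-959/46 (≈-20.8478) theta=-11/46 (≈-0.2391)
After 4 (thin lens f=27): x=-959/46 (≈-20.8478) theta=331/621 (≈0.5330)
Rounded to 4 decimal places: x = -20.8478, theta = 0.5330

Answer: -20.8478 0.5330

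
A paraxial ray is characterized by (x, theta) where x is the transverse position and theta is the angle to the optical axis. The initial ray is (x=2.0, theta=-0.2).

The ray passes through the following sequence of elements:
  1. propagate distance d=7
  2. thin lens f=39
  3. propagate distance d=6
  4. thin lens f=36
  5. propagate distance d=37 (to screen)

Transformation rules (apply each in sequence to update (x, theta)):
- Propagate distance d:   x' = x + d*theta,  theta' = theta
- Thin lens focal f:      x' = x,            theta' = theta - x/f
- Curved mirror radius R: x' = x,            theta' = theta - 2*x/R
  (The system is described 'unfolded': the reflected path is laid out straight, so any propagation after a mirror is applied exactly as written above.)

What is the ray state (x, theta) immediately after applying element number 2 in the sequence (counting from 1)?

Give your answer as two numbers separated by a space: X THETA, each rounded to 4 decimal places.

Answer: 0.6000 -0.2154

Derivation:
Initial: x=2.0000 theta=-0.2000
After 1 (propagate distance d=7): x=0.6000 theta=-0.2000
After 2 (thin lens f=39): x=0.6000 theta=-14/65 (≈-0.2154)
Rounded to 4 decimal places: x = 0.6000, theta = -0.2154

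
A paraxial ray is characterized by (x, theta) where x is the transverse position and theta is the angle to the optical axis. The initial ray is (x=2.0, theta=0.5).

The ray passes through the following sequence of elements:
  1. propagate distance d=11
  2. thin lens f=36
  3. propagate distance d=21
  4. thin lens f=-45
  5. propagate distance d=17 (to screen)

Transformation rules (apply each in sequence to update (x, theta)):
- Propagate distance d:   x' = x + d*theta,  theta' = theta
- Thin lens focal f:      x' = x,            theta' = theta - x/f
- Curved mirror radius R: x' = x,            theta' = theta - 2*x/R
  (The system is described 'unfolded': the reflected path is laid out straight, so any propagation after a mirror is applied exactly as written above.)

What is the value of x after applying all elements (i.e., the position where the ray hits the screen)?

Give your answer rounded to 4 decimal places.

Answer: 23.7306

Derivation:
Initial: x=2.0000 theta=0.5000
After 1 (propagate distance d=11): x=7.5000 theta=0.5000
After 2 (thin lens f=36): x=7.5000 theta=7/24 (≈0.2917)
After 3 (propagate distance d=21): x=13.6250 theta=7/24 (≈0.2917)
After 4 (thin lens f=-45): x=13.6250 theta=107/180 (≈0.5944)
After 5 (propagate distance d=17 (to screen)): x=8543/360 (≈23.7306) theta=107/180 (≈0.5944)
Rounded to 4 decimal places: x = 23.7306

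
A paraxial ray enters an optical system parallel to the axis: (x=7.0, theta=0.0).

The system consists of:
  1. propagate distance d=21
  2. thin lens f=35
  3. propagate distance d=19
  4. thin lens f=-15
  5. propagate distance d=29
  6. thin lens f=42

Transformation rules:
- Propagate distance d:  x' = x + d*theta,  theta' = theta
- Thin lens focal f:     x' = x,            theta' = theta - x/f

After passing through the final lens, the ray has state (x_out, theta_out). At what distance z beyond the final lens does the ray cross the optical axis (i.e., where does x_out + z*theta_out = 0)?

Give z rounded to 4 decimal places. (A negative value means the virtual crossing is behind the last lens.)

Initial: x=7.0000 theta=0.0000
After 1 (propagate distance d=21): x=7.0000 theta=0.0000
After 2 (thin lens f=35): x=7.0000 theta=-0.2000
After 3 (propagate distance d=19): x=3.2000 theta=-0.2000
After 4 (thin lens f=-15): x=3.2000 theta=1/75 (≈0.0133)
After 5 (propagate distance d=29): x=269/75 (≈3.5867) theta=1/75 (≈0.0133)
After 6 (thin lens f=42): x=269/75 (≈3.5867) theta=-227/3150 (≈-0.0721)
z_focus = -x_out/theta_out = -(269/75)/(-227/3150) = 11298/227 ≈ 49.7709
Rounded to 4 decimal places: z = 49.7709

Answer: 49.7709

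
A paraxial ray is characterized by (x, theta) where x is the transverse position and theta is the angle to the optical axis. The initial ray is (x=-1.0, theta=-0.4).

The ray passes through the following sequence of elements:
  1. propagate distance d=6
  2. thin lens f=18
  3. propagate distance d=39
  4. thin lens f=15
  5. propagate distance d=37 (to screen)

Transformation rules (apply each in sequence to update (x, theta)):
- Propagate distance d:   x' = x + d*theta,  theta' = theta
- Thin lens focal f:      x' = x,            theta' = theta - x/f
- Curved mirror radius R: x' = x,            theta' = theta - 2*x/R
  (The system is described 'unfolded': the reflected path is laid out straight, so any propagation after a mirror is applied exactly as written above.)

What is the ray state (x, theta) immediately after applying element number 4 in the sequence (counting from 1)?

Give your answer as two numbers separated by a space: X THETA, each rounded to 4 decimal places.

Answer: -11.6333 0.5644

Derivation:
Initial: x=-1.0000 theta=-0.4000
After 1 (propagate distance d=6): x=-3.4000 theta=-0.4000
After 2 (thin lens f=18): x=-3.4000 theta=-19/90 (≈-0.2111)
After 3 (propagate distance d=39): x=-349/30 (≈-11.6333) theta=-19/90 (≈-0.2111)
After 4 (thin lens f=15): x=-349/30 (≈-11.6333) theta=127/225 (≈0.5644)
Rounded to 4 decimal places: x = -11.6333, theta = 0.5644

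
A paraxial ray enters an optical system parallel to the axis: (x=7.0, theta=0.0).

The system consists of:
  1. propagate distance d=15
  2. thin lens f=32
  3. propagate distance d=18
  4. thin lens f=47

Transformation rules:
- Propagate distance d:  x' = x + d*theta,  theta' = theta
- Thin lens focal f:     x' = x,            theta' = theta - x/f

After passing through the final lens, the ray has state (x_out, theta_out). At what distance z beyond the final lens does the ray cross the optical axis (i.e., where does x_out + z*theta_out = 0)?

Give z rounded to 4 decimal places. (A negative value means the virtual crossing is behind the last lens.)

Answer: 10.7869

Derivation:
Initial: x=7.0000 theta=0.0000
After 1 (propagate distance d=15): x=7.0000 theta=0.0000
After 2 (thin lens f=32): x=7.0000 theta=-7/32 (≈-0.2188)
After 3 (propagate distance d=18): x=3.0625 theta=-7/32 (≈-0.2188)
After 4 (thin lens f=47): x=3.0625 theta=-427/1504 (≈-0.2839)
z_focus = -x_out/theta_out = -(3.0625)/(-427/1504) = 658/61 ≈ 10.7869
Rounded to 4 decimal places: z = 10.7869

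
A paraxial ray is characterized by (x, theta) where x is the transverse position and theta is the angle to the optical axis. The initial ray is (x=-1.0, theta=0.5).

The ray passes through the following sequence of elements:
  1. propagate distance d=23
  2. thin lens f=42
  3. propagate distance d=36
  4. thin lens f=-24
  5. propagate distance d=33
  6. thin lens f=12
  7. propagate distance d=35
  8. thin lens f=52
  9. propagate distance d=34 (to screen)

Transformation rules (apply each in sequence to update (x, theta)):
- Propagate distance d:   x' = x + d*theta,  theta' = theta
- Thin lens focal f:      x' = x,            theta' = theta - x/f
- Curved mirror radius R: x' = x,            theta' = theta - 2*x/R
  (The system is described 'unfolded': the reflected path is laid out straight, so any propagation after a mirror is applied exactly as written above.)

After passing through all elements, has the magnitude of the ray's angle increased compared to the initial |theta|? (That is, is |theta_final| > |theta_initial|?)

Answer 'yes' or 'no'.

Answer: yes

Derivation:
Initial: x=-1.0000 theta=0.5000
After 1 (propagate distance d=23): x=10.5000 theta=0.5000
After 2 (thin lens f=42): x=10.5000 theta=0.2500
After 3 (propagate distance d=36): x=19.5000 theta=0.2500
After 4 (thin lens f=-24): x=19.5000 theta=1.0625
After 5 (propagate distance d=33): x=54.5625 theta=1.0625
After 6 (thin lens f=12): x=54.5625 theta=-223/64 (≈-3.4844)
After 7 (propagate distance d=35): x=-4313/64 (≈-67.3906) theta=-223/64 (≈-3.4844)
After 8 (thin lens f=52): x=-4313/64 (≈-67.3906) theta=-7283/3328 (≈-2.1884)
After 9 (propagate distance d=34 (to screen)): x=-235949/1664 (≈-141.7963) theta=-7283/3328 (≈-2.1884)
|theta_initial|=0.5000 |theta_final|=7283/3328 (≈2.1884) -> increased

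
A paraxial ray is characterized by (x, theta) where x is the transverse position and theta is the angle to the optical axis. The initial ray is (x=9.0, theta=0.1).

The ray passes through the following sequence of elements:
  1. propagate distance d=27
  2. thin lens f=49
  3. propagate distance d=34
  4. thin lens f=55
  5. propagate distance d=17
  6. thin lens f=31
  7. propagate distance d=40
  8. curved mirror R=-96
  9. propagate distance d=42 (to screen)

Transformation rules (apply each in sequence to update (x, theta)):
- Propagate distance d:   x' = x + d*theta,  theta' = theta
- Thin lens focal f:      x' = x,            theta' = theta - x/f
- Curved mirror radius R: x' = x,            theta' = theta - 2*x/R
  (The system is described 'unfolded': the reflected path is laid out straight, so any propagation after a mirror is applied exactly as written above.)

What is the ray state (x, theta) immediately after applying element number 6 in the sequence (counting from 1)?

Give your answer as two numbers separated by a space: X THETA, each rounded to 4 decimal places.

Initial: x=9.0000 theta=0.1000
After 1 (propagate distance d=27): x=11.7000 theta=0.1000
After 2 (thin lens f=49): x=11.7000 theta=-34/245 (≈-0.1388)
After 3 (propagate distance d=34): x=3421/490 (≈6.9816) theta=-34/245 (≈-0.1388)
After 4 (thin lens f=55): x=3421/490 (≈6.9816) theta=-93/350 (≈-0.2657)
After 5 (propagate distance d=17): x=3019/1225 (≈2.4645) theta=-93/350 (≈-0.2657)
After 6 (thin lens f=31): x=3019/1225 (≈2.4645) theta=-26219/75950 (≈-0.3452)
Rounded to 4 decimal places: x = 2.4645, theta = -0.3452

Answer: 2.4645 -0.3452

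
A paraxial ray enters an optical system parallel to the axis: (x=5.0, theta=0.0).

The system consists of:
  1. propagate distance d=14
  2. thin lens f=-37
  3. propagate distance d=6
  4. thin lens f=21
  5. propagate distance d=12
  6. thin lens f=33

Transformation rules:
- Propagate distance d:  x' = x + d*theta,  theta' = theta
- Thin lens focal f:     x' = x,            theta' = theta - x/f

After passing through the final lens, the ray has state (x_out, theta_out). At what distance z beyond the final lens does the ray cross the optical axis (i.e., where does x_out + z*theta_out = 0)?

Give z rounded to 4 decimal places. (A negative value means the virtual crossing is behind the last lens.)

Answer: 15.4484

Derivation:
Initial: x=5.0000 theta=0.0000
After 1 (propagate distance d=14): x=5.0000 theta=0.0000
After 2 (thin lens f=-37): x=5.0000 theta=5/37 (≈0.1351)
After 3 (propagate distance d=6): x=215/37 (≈5.8108) theta=5/37 (≈0.1351)
After 4 (thin lens f=21): x=215/37 (≈5.8108) theta=-110/777 (≈-0.1416)
After 5 (propagate distance d=12): x=1065/259 (≈4.1120) theta=-110/777 (≈-0.1416)
After 6 (thin lens f=33): x=1065/259 (≈4.1120) theta=-325/1221 (≈-0.2662)
z_focus = -x_out/theta_out = -(1065/259)/(-325/1221) = 7029/455 ≈ 15.4484
Rounded to 4 decimal places: z = 15.4484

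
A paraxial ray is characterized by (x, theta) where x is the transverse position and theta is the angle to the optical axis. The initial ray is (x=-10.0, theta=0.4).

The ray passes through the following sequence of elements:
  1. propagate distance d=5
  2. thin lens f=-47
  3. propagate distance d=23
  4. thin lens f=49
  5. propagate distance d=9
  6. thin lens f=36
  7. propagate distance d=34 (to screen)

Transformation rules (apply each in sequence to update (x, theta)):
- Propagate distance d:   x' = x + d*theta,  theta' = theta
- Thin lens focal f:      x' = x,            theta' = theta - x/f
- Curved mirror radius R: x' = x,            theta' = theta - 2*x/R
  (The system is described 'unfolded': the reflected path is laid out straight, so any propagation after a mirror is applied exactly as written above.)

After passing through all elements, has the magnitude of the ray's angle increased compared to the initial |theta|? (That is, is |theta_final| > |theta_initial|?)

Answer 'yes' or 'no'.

Answer: no

Derivation:
Initial: x=-10.0000 theta=0.4000
After 1 (propagate distance d=5): x=-8.0000 theta=0.4000
After 2 (thin lens f=-47): x=-8.0000 theta=54/235 (≈0.2298)
After 3 (propagate distance d=23): x=-638/235 (≈-2.7149) theta=54/235 (≈0.2298)
After 4 (thin lens f=49): x=-638/235 (≈-2.7149) theta=3284/11515 (≈0.2852)
After 5 (propagate distance d=9): x=-1706/11515 (≈-0.1482) theta=3284/11515 (≈0.2852)
After 6 (thin lens f=36): x=-1706/11515 (≈-0.1482) theta=11993/41454 (≈0.2893)
After 7 (propagate distance d=34 (to screen)): x=1004051/103635 (≈9.6883) theta=11993/41454 (≈0.2893)
|theta_initial|=0.4000 |theta_final|=11993/41454 (≈0.2893) -> not increased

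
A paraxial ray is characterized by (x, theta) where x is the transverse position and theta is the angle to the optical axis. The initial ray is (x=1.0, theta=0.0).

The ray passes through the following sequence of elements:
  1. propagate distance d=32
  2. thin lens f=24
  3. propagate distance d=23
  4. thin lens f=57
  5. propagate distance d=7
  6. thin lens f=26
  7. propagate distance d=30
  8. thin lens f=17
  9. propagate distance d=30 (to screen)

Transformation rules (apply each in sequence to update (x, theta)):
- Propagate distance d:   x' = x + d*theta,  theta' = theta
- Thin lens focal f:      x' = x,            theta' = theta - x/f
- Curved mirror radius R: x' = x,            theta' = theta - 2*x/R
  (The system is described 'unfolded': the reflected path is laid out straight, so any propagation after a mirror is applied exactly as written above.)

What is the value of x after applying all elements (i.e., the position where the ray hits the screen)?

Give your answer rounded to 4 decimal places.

Answer: -0.0349

Derivation:
Initial: x=1.0000 theta=0.0000
After 1 (propagate distance d=32): x=1.0000 theta=0.0000
After 2 (thin lens f=24): x=1.0000 theta=-1/24 (≈-0.0417)
After 3 (propagate distance d=23): x=1/24 (≈0.0417) theta=-1/24 (≈-0.0417)
After 4 (thin lens f=57): x=1/24 (≈0.0417) theta=-29/684 (≈-0.0424)
After 5 (propagate distance d=7): x=-349/1368 (≈-0.2551) theta=-29/684 (≈-0.0424)
After 6 (thin lens f=26): x=-349/1368 (≈-0.2551) theta=-61/1872 (≈-0.0326)
After 7 (propagate distance d=30): x=-10961/8892 (≈-1.2327) theta=-61/1872 (≈-0.0326)
After 8 (thin lens f=17): x=-10961/8892 (≈-1.2327) theta=619/15504 (≈0.0399)
After 9 (propagate distance d=30 (to screen)): x=-10559/302328 (≈-0.0349) theta=619/15504 (≈0.0399)
Rounded to 4 decimal places: x = -0.0349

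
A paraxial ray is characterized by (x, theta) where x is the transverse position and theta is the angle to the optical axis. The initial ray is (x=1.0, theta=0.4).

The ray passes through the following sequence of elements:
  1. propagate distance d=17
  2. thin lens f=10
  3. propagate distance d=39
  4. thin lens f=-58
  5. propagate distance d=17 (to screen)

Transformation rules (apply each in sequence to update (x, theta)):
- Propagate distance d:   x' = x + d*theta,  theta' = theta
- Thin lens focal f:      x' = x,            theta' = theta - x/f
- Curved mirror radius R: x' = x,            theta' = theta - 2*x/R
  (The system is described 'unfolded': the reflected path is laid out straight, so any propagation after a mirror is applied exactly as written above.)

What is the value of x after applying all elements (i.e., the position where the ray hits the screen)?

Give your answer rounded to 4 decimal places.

Initial: x=1.0000 theta=0.4000
After 1 (propagate distance d=17): x=7.8000 theta=0.4000
After 2 (thin lens f=10): x=7.8000 theta=-0.3800
After 3 (propagate distance d=39): x=-7.0200 theta=-0.3800
After 4 (thin lens f=-58): x=-7.0200 theta=-1453/2900 (≈-0.5010)
After 5 (propagate distance d=17 (to screen)): x=-45059/2900 (≈-15.5376) theta=-1453/2900 (≈-0.5010)
Rounded to 4 decimal places: x = -15.5376

Answer: -15.5376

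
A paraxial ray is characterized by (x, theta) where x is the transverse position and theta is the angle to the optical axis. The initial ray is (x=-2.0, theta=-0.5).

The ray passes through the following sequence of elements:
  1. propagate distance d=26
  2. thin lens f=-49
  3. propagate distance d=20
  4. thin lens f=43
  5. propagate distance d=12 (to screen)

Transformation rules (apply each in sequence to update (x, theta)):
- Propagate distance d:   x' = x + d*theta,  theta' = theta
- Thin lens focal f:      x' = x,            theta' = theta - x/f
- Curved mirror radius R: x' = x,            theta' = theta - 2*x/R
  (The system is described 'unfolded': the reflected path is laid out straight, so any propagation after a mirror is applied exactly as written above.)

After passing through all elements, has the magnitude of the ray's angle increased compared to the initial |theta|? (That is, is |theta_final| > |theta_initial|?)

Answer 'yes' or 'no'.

Initial: x=-2.0000 theta=-0.5000
After 1 (propagate distance d=26): x=-15.0000 theta=-0.5000
After 2 (thin lens f=-49): x=-15.0000 theta=-79/98 (≈-0.8061)
After 3 (propagate distance d=20): x=-1525/49 (≈-31.1224) theta=-79/98 (≈-0.8061)
After 4 (thin lens f=43): x=-1525/49 (≈-31.1224) theta=-347/4214 (≈-0.0823)
After 5 (propagate distance d=12 (to screen)): x=-67657/2107 (≈-32.1106) theta=-347/4214 (≈-0.0823)
|theta_initial|=0.5000 |theta_final|=347/4214 (≈0.0823) -> not increased

Answer: no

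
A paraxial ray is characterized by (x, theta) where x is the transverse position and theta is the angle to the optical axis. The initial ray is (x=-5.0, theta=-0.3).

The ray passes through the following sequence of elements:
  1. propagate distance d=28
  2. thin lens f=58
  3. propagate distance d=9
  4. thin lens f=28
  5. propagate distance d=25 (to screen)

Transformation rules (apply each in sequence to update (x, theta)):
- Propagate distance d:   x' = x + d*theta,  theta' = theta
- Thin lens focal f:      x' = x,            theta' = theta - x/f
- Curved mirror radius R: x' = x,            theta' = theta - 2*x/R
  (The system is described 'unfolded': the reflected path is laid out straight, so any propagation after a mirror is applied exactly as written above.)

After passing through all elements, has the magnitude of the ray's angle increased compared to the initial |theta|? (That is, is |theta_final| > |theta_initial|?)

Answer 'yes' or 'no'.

Answer: yes

Derivation:
Initial: x=-5.0000 theta=-0.3000
After 1 (propagate distance d=28): x=-13.4000 theta=-0.3000
After 2 (thin lens f=58): x=-13.4000 theta=-2/29 (≈-0.0690)
After 3 (propagate distance d=9): x=-2033/145 (≈-14.0207) theta=-2/29 (≈-0.0690)
After 4 (thin lens f=28): x=-2033/145 (≈-14.0207) theta=1753/4060 (≈0.4318)
After 5 (propagate distance d=25 (to screen)): x=-13099/4060 (≈-3.2264) theta=1753/4060 (≈0.4318)
|theta_initial|=0.3000 |theta_final|=1753/4060 (≈0.4318) -> increased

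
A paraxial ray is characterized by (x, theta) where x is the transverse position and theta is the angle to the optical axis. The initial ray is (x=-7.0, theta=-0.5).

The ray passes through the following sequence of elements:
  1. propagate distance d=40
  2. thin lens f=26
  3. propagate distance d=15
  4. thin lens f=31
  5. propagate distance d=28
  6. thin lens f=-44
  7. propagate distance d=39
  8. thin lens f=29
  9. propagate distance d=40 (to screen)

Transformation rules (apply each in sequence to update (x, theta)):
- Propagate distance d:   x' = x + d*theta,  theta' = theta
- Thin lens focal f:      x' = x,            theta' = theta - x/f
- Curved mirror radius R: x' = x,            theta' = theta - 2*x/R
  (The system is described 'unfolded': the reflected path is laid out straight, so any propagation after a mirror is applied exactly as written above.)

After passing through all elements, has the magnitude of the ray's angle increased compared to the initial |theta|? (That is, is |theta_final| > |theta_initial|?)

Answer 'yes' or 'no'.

Initial: x=-7.0000 theta=-0.5000
After 1 (propagate distance d=40): x=-27.0000 theta=-0.5000
After 2 (thin lens f=26): x=-27.0000 theta=7/13 (≈0.5385)
After 3 (propagate distance d=15): x=-246/13 (≈-18.9231) theta=7/13 (≈0.5385)
After 4 (thin lens f=31): x=-246/13 (≈-18.9231) theta=463/403 (≈1.1489)
After 5 (propagate distance d=28): x=5338/403 (≈13.2457) theta=463/403 (≈1.1489)
After 6 (thin lens f=-44): x=5338/403 (≈13.2457) theta=12855/8866 (≈1.4499)
After 7 (propagate distance d=39): x=618781/8866 (≈69.7926) theta=12855/8866 (≈1.4499)
After 8 (thin lens f=29): x=618781/8866 (≈69.7926) theta=-9461/9889 (≈-0.9567)
After 9 (propagate distance d=40 (to screen)): x=8105209/257114 (≈31.5238) theta=-9461/9889 (≈-0.9567)
|theta_initial|=0.5000 |theta_final|=9461/9889 (≈0.9567) -> increased

Answer: yes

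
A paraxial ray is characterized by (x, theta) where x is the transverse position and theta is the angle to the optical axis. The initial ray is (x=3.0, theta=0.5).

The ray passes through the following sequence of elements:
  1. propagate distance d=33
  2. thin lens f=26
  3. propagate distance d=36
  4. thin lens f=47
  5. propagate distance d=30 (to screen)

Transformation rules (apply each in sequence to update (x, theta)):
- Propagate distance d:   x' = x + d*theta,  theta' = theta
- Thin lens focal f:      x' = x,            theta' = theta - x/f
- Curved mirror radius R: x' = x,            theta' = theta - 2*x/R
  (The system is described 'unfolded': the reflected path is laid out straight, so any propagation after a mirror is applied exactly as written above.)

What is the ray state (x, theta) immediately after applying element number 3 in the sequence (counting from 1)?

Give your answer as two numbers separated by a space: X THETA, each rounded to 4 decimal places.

Initial: x=3.0000 theta=0.5000
After 1 (propagate distance d=33): x=19.5000 theta=0.5000
After 2 (thin lens f=26): x=19.5000 theta=-0.2500
After 3 (propagate distance d=36): x=10.5000 theta=-0.2500
Rounded to 4 decimal places: x = 10.5000, theta = -0.2500

Answer: 10.5000 -0.2500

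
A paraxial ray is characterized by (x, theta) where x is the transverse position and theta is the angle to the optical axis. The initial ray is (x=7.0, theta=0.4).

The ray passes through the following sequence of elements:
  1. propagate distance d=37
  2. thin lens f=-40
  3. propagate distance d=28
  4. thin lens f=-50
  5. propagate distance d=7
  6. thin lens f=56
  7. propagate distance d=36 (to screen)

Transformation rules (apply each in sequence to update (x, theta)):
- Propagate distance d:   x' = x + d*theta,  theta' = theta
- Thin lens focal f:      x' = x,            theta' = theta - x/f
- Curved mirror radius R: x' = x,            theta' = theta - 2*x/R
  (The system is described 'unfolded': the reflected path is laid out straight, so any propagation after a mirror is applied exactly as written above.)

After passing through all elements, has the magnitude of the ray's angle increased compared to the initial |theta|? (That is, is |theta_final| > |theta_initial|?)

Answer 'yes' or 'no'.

Answer: yes

Derivation:
Initial: x=7.0000 theta=0.4000
After 1 (propagate distance d=37): x=21.8000 theta=0.4000
After 2 (thin lens f=-40): x=21.8000 theta=0.9450
After 3 (propagate distance d=28): x=48.2600 theta=0.9450
After 4 (thin lens f=-50): x=48.2600 theta=1.9102
After 5 (propagate distance d=7): x=61.6314 theta=1.9102
After 6 (thin lens f=56): x=61.6314 theta=226699/280000 (≈0.8096)
After 7 (propagate distance d=36 (to screen)): x=6354489/70000 (≈90.7784) theta=226699/280000 (≈0.8096)
|theta_initial|=0.4000 |theta_final|=226699/280000 (≈0.8096) -> increased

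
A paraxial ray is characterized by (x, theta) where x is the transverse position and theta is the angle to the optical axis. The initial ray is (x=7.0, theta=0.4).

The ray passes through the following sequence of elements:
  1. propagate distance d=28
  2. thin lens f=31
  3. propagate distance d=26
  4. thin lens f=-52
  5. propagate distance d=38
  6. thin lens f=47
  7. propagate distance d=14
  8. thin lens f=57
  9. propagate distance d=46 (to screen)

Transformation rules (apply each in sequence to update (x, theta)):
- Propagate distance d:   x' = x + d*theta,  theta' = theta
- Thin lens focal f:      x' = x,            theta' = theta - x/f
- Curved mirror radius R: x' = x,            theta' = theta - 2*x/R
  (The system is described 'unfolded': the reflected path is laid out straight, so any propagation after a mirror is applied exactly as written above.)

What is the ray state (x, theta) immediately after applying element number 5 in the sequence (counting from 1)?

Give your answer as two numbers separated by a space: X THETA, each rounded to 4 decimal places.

Answer: 15.9710 0.0694

Derivation:
Initial: x=7.0000 theta=0.4000
After 1 (propagate distance d=28): x=18.2000 theta=0.4000
After 2 (thin lens f=31): x=18.2000 theta=-29/155 (≈-0.1871)
After 3 (propagate distance d=26): x=2067/155 (≈13.3355) theta=-29/155 (≈-0.1871)
After 4 (thin lens f=-52): x=2067/155 (≈13.3355) theta=43/620 (≈0.0694)
After 5 (propagate distance d=38): x=4951/310 (≈15.9710) theta=43/620 (≈0.0694)
Rounded to 4 decimal places: x = 15.9710, theta = 0.0694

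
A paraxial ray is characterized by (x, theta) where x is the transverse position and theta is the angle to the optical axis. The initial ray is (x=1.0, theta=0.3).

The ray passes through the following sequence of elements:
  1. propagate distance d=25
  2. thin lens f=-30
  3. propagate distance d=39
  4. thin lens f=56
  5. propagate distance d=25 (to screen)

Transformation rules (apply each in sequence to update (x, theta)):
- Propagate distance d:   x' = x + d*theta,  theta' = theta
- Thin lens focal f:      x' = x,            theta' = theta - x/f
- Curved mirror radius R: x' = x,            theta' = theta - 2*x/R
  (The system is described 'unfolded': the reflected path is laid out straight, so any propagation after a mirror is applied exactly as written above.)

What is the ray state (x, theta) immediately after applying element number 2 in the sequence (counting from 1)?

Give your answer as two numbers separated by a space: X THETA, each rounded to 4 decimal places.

Initial: x=1.0000 theta=0.3000
After 1 (propagate distance d=25): x=8.5000 theta=0.3000
After 2 (thin lens f=-30): x=8.5000 theta=7/12 (≈0.5833)
Rounded to 4 decimal places: x = 8.5000, theta = 0.5833

Answer: 8.5000 0.5833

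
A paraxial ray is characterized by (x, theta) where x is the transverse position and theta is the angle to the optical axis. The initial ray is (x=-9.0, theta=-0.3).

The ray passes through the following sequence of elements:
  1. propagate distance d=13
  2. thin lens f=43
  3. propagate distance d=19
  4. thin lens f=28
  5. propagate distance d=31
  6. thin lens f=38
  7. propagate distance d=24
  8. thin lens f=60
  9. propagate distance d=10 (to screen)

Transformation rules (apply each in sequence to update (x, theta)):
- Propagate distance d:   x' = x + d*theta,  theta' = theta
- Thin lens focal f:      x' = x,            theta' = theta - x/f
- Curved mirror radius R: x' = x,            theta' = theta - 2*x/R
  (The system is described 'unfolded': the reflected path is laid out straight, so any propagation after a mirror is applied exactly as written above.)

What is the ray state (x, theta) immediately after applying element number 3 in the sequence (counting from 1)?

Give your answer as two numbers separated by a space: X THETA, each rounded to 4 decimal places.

Initial: x=-9.0000 theta=-0.3000
After 1 (propagate distance d=13): x=-12.9000 theta=-0.3000
After 2 (thin lens f=43): x=-12.9000 theta=0.0000
After 3 (propagate distance d=19): x=-12.9000 theta=0.0000
Rounded to 4 decimal places: x = -12.9000, theta = 0.0000

Answer: -12.9000 0.0000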